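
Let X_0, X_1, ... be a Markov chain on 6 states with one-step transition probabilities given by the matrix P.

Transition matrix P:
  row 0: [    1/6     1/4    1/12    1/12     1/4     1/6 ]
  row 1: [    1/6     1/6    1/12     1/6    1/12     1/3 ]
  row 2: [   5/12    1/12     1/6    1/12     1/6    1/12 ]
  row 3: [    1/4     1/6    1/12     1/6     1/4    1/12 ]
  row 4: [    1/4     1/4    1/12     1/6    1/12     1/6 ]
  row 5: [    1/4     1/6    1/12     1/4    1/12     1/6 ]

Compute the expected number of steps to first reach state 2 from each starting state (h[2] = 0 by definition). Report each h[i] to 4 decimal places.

First-step conditioning: h[2] = 0; for i ≠ 2, h[i] = 1 + Σ_k P[i][k]·h[k].
  h[0] = 1 + 1/6·h[0] + 1/4·h[1] + 1/12·h[3] + 1/4·h[4] + 1/6·h[5]
  h[1] = 1 + 1/6·h[0] + 1/6·h[1] + 1/6·h[3] + 1/12·h[4] + 1/3·h[5]
  h[3] = 1 + 1/4·h[0] + 1/6·h[1] + 1/6·h[3] + 1/4·h[4] + 1/12·h[5]
  h[4] = 1 + 1/4·h[0] + 1/4·h[1] + 1/6·h[3] + 1/12·h[4] + 1/6·h[5]
  h[5] = 1 + 1/4·h[0] + 1/6·h[1] + 1/4·h[3] + 1/12·h[4] + 1/6·h[5]
Solving the 5×5 linear system over states ≠ 2 gives exactly h = [12, 12, 0, 12, 12, 12] (h[2] = 0 is the target).

h = [12.0000, 12.0000, 0.0000, 12.0000, 12.0000, 12.0000]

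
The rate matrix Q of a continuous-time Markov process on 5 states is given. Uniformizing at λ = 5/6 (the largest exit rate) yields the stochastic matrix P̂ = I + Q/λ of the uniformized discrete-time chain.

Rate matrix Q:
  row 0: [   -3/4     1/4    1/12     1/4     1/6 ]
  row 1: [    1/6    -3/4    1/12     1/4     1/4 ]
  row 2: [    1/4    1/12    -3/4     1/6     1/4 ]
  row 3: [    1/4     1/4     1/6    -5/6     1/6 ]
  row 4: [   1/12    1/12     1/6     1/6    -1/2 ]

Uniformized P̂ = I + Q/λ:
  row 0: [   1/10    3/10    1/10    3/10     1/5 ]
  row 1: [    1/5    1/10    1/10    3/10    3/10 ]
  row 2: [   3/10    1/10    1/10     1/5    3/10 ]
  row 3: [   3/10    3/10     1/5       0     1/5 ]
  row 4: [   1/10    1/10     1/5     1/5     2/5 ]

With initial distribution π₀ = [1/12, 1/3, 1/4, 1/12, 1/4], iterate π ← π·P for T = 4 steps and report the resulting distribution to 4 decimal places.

t=0: π = [0.0833, 0.3333, 0.2500, 0.0833, 0.2500]
t=1: π = [0.2000, 0.1333, 0.1333, 0.2250, 0.3083]
t=2: π = [0.1850, 0.1850, 0.1533, 0.1883, 0.2883]
t=3: π = [0.1868, 0.1747, 0.1477, 0.1993, 0.2915]
t=4: π = [0.1869, 0.1772, 0.1491, 0.1963, 0.2905]

π = [0.1869, 0.1772, 0.1491, 0.1963, 0.2905]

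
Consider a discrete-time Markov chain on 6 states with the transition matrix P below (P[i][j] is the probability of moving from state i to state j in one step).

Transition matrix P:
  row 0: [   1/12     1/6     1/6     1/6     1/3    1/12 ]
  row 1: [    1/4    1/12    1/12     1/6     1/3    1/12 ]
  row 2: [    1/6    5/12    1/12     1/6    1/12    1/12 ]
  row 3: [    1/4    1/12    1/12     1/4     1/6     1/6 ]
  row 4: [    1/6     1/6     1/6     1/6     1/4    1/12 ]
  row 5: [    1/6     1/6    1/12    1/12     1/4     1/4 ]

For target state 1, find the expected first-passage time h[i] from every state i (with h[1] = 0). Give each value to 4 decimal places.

h = [5.3961, 0.0000, 4.1508, 6.0056, 5.3961, 5.4596]

First-step conditioning: h[1] = 0; for i ≠ 1, h[i] = 1 + Σ_k P[i][k]·h[k].
  h[0] = 1 + 1/12·h[0] + 1/6·h[2] + 1/6·h[3] + 1/3·h[4] + 1/12·h[5]
  h[2] = 1 + 1/6·h[0] + 1/12·h[2] + 1/6·h[3] + 1/12·h[4] + 1/12·h[5]
  h[3] = 1 + 1/4·h[0] + 1/12·h[2] + 1/4·h[3] + 1/6·h[4] + 1/6·h[5]
  h[4] = 1 + 1/6·h[0] + 1/6·h[2] + 1/6·h[3] + 1/4·h[4] + 1/12·h[5]
  h[5] = 1 + 1/6·h[0] + 1/12·h[2] + 1/12·h[3] + 1/4·h[4] + 1/4·h[5]
Solving the 5×5 linear system over states ≠ 1 gives exactly h = [17316/3209, 0, 13320/3209, 19272/3209, 17316/3209, 17520/3209] (h[1] = 0 is the target).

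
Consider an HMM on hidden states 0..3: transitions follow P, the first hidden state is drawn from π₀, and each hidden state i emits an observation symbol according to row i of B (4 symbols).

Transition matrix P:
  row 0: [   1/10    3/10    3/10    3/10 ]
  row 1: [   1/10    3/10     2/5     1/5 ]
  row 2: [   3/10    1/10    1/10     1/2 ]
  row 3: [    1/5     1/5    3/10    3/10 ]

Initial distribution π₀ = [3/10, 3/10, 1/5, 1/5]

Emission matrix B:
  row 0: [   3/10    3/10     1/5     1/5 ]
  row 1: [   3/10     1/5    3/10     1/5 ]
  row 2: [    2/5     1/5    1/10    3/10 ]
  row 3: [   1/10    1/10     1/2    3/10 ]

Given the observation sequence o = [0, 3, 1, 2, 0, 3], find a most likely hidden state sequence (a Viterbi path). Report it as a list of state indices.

t=0: δ = [9.000e-02, 9.000e-02, 8.000e-02, 2.000e-02]  (obs o_0=0)
t=1: δ = [4.800e-03, 5.400e-03, 1.080e-02, 1.200e-02]  ψ = [2, 0, 1, 2]  (obs o_1=3)
t=2: δ = [9.720e-04, 4.800e-04, 7.200e-04, 5.400e-04]  ψ = [2, 3, 3, 2]  (obs o_2=1)
t=3: δ = [4.320e-05, 8.748e-05, 2.916e-05, 1.800e-04]  ψ = [2, 0, 0, 2]  (obs o_3=2)
t=4: δ = [1.080e-05, 1.080e-05, 2.160e-05, 5.400e-06]  ψ = [3, 3, 3, 3]  (obs o_4=0)
t=5: δ = [1.296e-06, 6.480e-07, 1.296e-06, 3.240e-06]  ψ = [2, 0, 1, 2]  (obs o_5=3)
backtrack: best end state = 3; path = [2, 3, 2, 3, 2, 3]

path = [2, 3, 2, 3, 2, 3]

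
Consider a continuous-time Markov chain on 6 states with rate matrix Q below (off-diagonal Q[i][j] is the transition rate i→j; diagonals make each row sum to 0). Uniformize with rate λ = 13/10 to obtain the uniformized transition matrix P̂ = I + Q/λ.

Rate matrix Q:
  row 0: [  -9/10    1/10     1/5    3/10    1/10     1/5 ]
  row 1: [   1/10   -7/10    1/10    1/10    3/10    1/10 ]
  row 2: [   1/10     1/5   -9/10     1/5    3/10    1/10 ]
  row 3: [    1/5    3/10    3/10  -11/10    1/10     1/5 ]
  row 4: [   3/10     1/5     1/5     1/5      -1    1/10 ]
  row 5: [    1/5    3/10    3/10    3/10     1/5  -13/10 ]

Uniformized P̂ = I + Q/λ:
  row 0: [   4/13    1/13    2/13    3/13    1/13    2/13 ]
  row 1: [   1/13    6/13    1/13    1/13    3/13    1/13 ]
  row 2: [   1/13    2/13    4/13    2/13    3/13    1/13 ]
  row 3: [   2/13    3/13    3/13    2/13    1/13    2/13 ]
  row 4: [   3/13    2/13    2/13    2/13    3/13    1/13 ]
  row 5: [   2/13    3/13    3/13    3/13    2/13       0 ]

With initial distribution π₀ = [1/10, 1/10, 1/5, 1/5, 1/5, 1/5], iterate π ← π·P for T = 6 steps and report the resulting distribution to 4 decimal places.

t=0: π = [0.1000, 0.1000, 0.2000, 0.2000, 0.2000, 0.2000]
t=1: π = [0.1615, 0.2077, 0.2077, 0.1692, 0.1692, 0.0846]
t=2: π = [0.1598, 0.2249, 0.1893, 0.1568, 0.1734, 0.0959]
t=3: π = [0.1599, 0.2302, 0.1851, 0.1562, 0.1747, 0.0939]
t=4: π = [0.1599, 0.2316, 0.1839, 0.1557, 0.1749, 0.0940]
t=5: π = [0.1599, 0.2320, 0.1835, 0.1556, 0.1750, 0.0940]
t=6: π = [0.1599, 0.2321, 0.1834, 0.1555, 0.1750, 0.0940]

π = [0.1599, 0.2321, 0.1834, 0.1555, 0.1750, 0.0940]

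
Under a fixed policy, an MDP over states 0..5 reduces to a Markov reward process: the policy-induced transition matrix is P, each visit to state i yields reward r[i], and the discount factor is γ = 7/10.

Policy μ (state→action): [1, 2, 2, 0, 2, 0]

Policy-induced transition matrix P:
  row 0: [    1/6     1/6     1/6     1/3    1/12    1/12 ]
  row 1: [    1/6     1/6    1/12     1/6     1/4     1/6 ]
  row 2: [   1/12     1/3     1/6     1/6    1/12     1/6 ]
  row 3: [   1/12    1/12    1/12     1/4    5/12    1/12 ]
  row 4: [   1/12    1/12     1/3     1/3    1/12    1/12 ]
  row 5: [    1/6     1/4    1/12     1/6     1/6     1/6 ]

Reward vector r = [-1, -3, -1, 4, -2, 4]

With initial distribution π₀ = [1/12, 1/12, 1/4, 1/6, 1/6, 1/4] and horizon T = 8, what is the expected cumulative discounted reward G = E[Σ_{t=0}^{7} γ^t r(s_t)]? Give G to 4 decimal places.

t=0: π = [0.0833, 0.0833, 0.2500, 0.1667, 0.1667, 0.2500], E[r] = 0.7500, γ^t·E[r] = 0.750000, running G = 0.750000
t=1: π = [0.1181, 0.2014, 0.1528, 0.2222, 0.1736, 0.1319], E[r] = 0.1944, γ^t·E[r] = 0.136111, running G = 0.886111
t=2: π = [0.1209, 0.1701, 0.1493, 0.2338, 0.2020, 0.1238], E[r] = 0.2459, γ^t·E[r] = 0.120515, running G = 1.006626
t=3: π = [0.1179, 0.1656, 0.1563, 0.2400, 0.1999, 0.1203], E[r] = 0.2702, γ^t·E[r] = 0.092664, running G = 1.099290
t=4: π = [0.1170, 0.1661, 0.1562, 0.2396, 0.2009, 0.1202], E[r] = 0.2660, γ^t·E[r] = 0.063864, running G = 1.163155
t=5: π = [0.1169, 0.1660, 0.1563, 0.2396, 0.2009, 0.1202], E[r] = 0.2662, γ^t·E[r] = 0.044745, running G = 1.207900
t=6: π = [0.1169, 0.1660, 0.1563, 0.2396, 0.2009, 0.1202], E[r] = 0.2662, γ^t·E[r] = 0.031313, running G = 1.239213
t=7: π = [0.1169, 0.1660, 0.1563, 0.2396, 0.2009, 0.1202], E[r] = 0.2661, γ^t·E[r] = 0.021917, running G = 1.261131

G = 1.2611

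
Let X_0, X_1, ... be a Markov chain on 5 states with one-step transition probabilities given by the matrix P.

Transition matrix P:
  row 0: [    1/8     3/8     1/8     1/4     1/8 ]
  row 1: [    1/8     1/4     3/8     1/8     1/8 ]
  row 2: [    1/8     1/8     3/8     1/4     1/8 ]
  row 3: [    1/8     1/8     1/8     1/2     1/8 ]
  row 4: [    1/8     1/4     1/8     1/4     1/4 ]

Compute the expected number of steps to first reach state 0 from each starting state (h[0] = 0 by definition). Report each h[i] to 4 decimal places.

h = [0.0000, 8.0000, 8.0000, 8.0000, 8.0000]

First-step conditioning: h[0] = 0; for i ≠ 0, h[i] = 1 + Σ_k P[i][k]·h[k].
  h[1] = 1 + 1/4·h[1] + 3/8·h[2] + 1/8·h[3] + 1/8·h[4]
  h[2] = 1 + 1/8·h[1] + 3/8·h[2] + 1/4·h[3] + 1/8·h[4]
  h[3] = 1 + 1/8·h[1] + 1/8·h[2] + 1/2·h[3] + 1/8·h[4]
  h[4] = 1 + 1/4·h[1] + 1/8·h[2] + 1/4·h[3] + 1/4·h[4]
Solving the 4×4 linear system over states ≠ 0 gives exactly h = [0, 8, 8, 8, 8] (h[0] = 0 is the target).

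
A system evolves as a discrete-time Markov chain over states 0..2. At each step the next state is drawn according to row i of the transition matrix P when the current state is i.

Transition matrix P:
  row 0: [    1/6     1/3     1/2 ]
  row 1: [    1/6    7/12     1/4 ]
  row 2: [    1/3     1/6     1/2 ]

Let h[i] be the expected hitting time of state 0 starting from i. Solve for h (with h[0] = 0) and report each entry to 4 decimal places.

First-step conditioning: h[0] = 0; for i ≠ 0, h[i] = 1 + Σ_k P[i][k]·h[k].
  h[1] = 1 + 7/12·h[1] + 1/4·h[2]
  h[2] = 1 + 1/6·h[1] + 1/2·h[2]
Solving the 2×2 linear system over states ≠ 0 gives exactly h = [0, 9/2, 7/2] (h[0] = 0 is the target).

h = [0.0000, 4.5000, 3.5000]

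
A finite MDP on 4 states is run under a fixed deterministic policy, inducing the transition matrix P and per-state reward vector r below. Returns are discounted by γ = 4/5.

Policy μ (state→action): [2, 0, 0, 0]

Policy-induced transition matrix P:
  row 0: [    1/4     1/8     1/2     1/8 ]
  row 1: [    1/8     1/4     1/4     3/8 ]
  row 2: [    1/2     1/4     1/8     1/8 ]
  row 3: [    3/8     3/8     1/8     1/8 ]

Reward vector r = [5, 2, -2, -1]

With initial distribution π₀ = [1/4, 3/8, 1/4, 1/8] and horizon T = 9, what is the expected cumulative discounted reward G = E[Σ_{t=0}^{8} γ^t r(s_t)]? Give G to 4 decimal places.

t=0: π = [0.2500, 0.3750, 0.2500, 0.1250], E[r] = 1.3750, γ^t·E[r] = 1.375000, running G = 1.375000
t=1: π = [0.2813, 0.2344, 0.2656, 0.2188], E[r] = 1.1250, γ^t·E[r] = 0.900000, running G = 2.275000
t=2: π = [0.3145, 0.2422, 0.2598, 0.1836], E[r] = 1.3535, γ^t·E[r] = 0.866250, running G = 3.141250
t=3: π = [0.3076, 0.2336, 0.2732, 0.1855], E[r] = 1.2734, γ^t·E[r] = 0.652000, running G = 3.793250
t=4: π = [0.3123, 0.2347, 0.2696, 0.1834], E[r] = 1.3084, γ^t·E[r] = 0.535913, running G = 4.329163
t=5: π = [0.3110, 0.2339, 0.2715, 0.1837], E[r] = 1.2961, γ^t·E[r] = 0.424695, running G = 4.753858
t=6: π = [0.3116, 0.2341, 0.2709, 0.1835], E[r] = 1.3009, γ^t·E[r] = 0.341033, running G = 5.094890
t=7: π = [0.3114, 0.2340, 0.2711, 0.1835], E[r] = 1.2992, γ^t·E[r] = 0.272455, running G = 5.367345
t=8: π = [0.3115, 0.2340, 0.2710, 0.1835], E[r] = 1.2998, γ^t·E[r] = 0.218078, running G = 5.585423

G = 5.5854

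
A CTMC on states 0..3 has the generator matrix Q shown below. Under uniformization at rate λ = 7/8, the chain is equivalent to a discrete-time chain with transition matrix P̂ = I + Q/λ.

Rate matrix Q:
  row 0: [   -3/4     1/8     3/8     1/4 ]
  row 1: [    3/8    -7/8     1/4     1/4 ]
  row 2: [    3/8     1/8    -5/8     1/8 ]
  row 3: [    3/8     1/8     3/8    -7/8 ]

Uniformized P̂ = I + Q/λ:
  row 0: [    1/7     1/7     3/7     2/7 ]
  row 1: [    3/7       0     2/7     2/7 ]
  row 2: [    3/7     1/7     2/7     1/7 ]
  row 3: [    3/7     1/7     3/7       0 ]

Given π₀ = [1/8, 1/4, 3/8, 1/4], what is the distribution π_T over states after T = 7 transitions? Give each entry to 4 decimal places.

π = [0.3334, 0.1250, 0.3594, 0.1823]

t=0: π = [0.1250, 0.2500, 0.3750, 0.2500]
t=1: π = [0.3929, 0.1071, 0.3393, 0.1607]
t=2: π = [0.3163, 0.1276, 0.3648, 0.1913]
t=3: π = [0.3382, 0.1246, 0.3582, 0.1789]
t=4: π = [0.3319, 0.1251, 0.3596, 0.1834]
t=5: π = [0.3337, 0.1250, 0.3593, 0.1819]
t=6: π = [0.3332, 0.1250, 0.3594, 0.1824]
t=7: π = [0.3334, 0.1250, 0.3594, 0.1823]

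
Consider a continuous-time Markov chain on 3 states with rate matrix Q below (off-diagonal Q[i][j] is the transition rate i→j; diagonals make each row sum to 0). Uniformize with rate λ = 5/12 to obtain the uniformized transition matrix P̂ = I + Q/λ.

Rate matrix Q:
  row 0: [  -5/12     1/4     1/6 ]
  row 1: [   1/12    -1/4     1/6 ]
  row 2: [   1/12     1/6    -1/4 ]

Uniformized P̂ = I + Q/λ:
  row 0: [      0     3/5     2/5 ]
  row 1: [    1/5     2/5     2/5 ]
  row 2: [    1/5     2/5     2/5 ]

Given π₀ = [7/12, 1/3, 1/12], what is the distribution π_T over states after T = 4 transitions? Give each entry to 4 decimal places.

t=0: π = [0.5833, 0.3333, 0.0833]
t=1: π = [0.0833, 0.5167, 0.4000]
t=2: π = [0.1833, 0.4167, 0.4000]
t=3: π = [0.1633, 0.4367, 0.4000]
t=4: π = [0.1673, 0.4327, 0.4000]

π = [0.1673, 0.4327, 0.4000]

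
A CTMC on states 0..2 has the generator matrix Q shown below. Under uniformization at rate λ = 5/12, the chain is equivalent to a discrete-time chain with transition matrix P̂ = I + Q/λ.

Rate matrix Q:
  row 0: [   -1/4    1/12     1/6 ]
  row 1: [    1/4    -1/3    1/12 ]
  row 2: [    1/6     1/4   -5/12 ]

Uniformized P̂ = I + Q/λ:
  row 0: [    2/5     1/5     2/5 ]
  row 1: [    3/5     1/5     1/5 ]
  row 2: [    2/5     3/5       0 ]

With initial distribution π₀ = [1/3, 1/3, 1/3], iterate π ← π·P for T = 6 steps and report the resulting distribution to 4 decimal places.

π = [0.4594, 0.2974, 0.2432]

t=0: π = [0.3333, 0.3333, 0.3333]
t=1: π = [0.4667, 0.3333, 0.2000]
t=2: π = [0.4667, 0.2800, 0.2533]
t=3: π = [0.4560, 0.3013, 0.2427]
t=4: π = [0.4603, 0.2971, 0.2427]
t=5: π = [0.4594, 0.2971, 0.2435]
t=6: π = [0.4594, 0.2974, 0.2432]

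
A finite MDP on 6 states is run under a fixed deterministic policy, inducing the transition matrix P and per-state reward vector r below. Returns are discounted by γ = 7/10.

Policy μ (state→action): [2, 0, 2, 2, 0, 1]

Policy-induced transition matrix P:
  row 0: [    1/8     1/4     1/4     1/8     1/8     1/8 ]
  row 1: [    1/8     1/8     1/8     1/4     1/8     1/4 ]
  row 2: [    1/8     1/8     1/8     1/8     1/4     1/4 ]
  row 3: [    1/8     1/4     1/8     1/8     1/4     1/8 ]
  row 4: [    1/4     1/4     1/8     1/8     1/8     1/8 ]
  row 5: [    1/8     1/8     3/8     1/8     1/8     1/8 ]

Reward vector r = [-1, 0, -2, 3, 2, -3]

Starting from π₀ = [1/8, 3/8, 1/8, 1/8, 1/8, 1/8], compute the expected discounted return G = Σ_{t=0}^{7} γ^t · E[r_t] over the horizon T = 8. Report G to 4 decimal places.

t=0: π = [0.1250, 0.3750, 0.1250, 0.1250, 0.1250, 0.1250], E[r] = -0.1250, γ^t·E[r] = -0.125000, running G = -0.125000
t=1: π = [0.1406, 0.1719, 0.1719, 0.1719, 0.1563, 0.1875], E[r] = -0.2188, γ^t·E[r] = -0.153125, running G = -0.278125
t=2: π = [0.1445, 0.1836, 0.1895, 0.1465, 0.1680, 0.1680], E[r] = -0.2520, γ^t·E[r] = -0.123457, running G = -0.401582
t=3: π = [0.1460, 0.1824, 0.1851, 0.1479, 0.1670, 0.1716], E[r] = -0.2532, γ^t·E[r] = -0.086839, running G = -0.488421
t=4: π = [0.1459, 0.1826, 0.1862, 0.1478, 0.1666, 0.1709], E[r] = -0.2543, γ^t·E[r] = -0.061065, running G = -0.549486
t=5: π = [0.1458, 0.1825, 0.1860, 0.1478, 0.1667, 0.1711], E[r] = -0.2541, γ^t·E[r] = -0.042704, running G = -0.592190
t=6: π = [0.1458, 0.1825, 0.1860, 0.1478, 0.1667, 0.1711], E[r] = -0.2541, γ^t·E[r] = -0.029899, running G = -0.622089
t=7: π = [0.1458, 0.1825, 0.1860, 0.1478, 0.1667, 0.1711], E[r] = -0.2541, γ^t·E[r] = -0.020929, running G = -0.643017

G = -0.6430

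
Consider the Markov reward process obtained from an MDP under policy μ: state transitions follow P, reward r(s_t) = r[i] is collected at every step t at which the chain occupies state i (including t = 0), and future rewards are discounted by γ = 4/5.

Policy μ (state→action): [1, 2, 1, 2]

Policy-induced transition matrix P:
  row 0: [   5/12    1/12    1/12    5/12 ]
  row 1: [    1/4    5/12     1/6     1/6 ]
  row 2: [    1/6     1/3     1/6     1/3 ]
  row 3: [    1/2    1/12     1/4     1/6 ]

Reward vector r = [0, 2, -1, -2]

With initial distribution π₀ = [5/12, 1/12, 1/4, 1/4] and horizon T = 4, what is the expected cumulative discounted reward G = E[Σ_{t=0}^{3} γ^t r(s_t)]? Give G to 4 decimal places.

t=0: π = [0.4167, 0.0833, 0.2500, 0.2500], E[r] = -0.5833, γ^t·E[r] = -0.583333, running G = -0.583333
t=1: π = [0.3611, 0.1736, 0.1528, 0.3125], E[r] = -0.4306, γ^t·E[r] = -0.344444, running G = -0.927778
t=2: π = [0.3756, 0.1794, 0.1626, 0.2824], E[r] = -0.3686, γ^t·E[r] = -0.235926, running G = -1.163704
t=3: π = [0.3696, 0.1838, 0.1589, 0.2877], E[r] = -0.3667, γ^t·E[r] = -0.187728, running G = -1.351432

G = -1.3514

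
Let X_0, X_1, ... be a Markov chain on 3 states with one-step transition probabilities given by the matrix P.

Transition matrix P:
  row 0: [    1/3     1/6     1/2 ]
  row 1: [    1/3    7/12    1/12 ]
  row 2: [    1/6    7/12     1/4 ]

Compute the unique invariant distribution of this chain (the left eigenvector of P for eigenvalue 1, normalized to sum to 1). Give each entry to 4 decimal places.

π = [0.2923, 0.4615, 0.2462]

Balance equations π_j = Σ_i π_i·P[i][j]:
  π_0 = 1/3·π_0 + 1/3·π_1 + 1/6·π_2
  π_1 = 1/6·π_0 + 7/12·π_1 + 7/12·π_2
  normalize: π_0 + π_1 + π_2 = 1
Solving the linear system gives exactly π = [19/65, 6/13, 16/65].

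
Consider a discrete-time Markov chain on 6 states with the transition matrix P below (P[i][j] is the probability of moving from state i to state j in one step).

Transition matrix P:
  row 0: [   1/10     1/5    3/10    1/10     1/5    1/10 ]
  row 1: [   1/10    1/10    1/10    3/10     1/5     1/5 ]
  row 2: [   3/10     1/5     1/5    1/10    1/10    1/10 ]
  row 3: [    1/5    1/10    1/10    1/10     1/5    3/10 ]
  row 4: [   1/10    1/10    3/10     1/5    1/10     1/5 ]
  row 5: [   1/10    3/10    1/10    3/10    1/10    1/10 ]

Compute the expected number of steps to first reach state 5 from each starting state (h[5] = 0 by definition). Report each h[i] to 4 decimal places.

h = [6.2126, 5.4244, 6.2672, 5.0380, 5.6127, 0.0000]

First-step conditioning: h[5] = 0; for i ≠ 5, h[i] = 1 + Σ_k P[i][k]·h[k].
  h[0] = 1 + 1/10·h[0] + 1/5·h[1] + 3/10·h[2] + 1/10·h[3] + 1/5·h[4]
  h[1] = 1 + 1/10·h[0] + 1/10·h[1] + 1/10·h[2] + 3/10·h[3] + 1/5·h[4]
  h[2] = 1 + 3/10·h[0] + 1/5·h[1] + 1/5·h[2] + 1/10·h[3] + 1/10·h[4]
  h[3] = 1 + 1/5·h[0] + 1/10·h[1] + 1/10·h[2] + 1/10·h[3] + 1/5·h[4]
  h[4] = 1 + 1/10·h[0] + 1/10·h[1] + 3/10·h[2] + 1/5·h[3] + 1/10·h[4]
Solving the 5×5 linear system over states ≠ 5 gives exactly h = [6778/1091, 5918/1091, 13675/2182, 10993/2182, 12247/2182, 0] (h[5] = 0 is the target).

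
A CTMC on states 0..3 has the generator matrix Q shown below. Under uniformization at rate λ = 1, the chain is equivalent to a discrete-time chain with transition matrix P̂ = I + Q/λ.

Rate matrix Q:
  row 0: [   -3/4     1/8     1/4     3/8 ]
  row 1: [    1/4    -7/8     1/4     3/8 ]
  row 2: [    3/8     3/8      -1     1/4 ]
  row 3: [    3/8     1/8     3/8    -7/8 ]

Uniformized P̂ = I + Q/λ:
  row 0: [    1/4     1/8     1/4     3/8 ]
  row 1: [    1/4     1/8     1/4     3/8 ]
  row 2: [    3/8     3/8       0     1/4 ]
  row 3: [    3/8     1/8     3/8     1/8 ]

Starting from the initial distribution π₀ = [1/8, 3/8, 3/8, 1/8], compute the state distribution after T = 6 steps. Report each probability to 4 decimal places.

t=0: π = [0.1250, 0.3750, 0.3750, 0.1250]
t=1: π = [0.3125, 0.2188, 0.1719, 0.2969]
t=2: π = [0.3086, 0.1680, 0.2441, 0.2793]
t=3: π = [0.3154, 0.1860, 0.2239, 0.2747]
t=4: π = [0.3123, 0.1810, 0.2284, 0.2784]
t=5: π = [0.3133, 0.1821, 0.2277, 0.2769]
t=6: π = [0.3131, 0.1819, 0.2277, 0.2773]

π = [0.3131, 0.1819, 0.2277, 0.2773]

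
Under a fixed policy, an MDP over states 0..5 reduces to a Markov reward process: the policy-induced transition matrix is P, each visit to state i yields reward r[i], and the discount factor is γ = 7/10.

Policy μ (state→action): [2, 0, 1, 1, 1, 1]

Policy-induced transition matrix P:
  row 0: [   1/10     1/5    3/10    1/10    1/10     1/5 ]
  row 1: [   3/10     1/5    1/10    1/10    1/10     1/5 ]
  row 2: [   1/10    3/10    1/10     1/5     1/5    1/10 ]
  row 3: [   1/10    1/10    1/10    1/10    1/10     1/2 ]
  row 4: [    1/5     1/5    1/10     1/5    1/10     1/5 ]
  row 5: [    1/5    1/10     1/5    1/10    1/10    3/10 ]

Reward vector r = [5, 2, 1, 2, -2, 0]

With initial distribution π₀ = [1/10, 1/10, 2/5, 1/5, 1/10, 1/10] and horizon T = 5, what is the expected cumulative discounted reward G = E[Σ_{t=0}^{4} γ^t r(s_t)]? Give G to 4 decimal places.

t=0: π = [0.1000, 0.1000, 0.4000, 0.2000, 0.1000, 0.1000], E[r] = 1.3000, γ^t·E[r] = 1.300000, running G = 1.300000
t=1: π = [0.1400, 0.2100, 0.1300, 0.1500, 0.1400, 0.2300], E[r] = 1.2700, γ^t·E[r] = 0.889000, running G = 2.189000
t=2: π = [0.1790, 0.1750, 0.1510, 0.1270, 0.1130, 0.2550], E[r] = 1.4240, γ^t·E[r] = 0.697760, running G = 2.886760
t=3: π = [0.1718, 0.1769, 0.1613, 0.1264, 0.1151, 0.2485], E[r] = 1.3967, γ^t·E[r] = 0.479068, running G = 3.365828
t=4: π = [0.1717, 0.1786, 0.1592, 0.1276, 0.1161, 0.2466], E[r] = 1.3982, γ^t·E[r] = 0.335710, running G = 3.701538

G = 3.7015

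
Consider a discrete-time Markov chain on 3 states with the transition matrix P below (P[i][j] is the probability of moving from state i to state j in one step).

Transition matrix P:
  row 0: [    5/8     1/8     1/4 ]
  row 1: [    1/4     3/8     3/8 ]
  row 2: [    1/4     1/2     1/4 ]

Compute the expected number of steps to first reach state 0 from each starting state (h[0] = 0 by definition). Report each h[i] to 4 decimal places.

h = [0.0000, 4.0000, 4.0000]

First-step conditioning: h[0] = 0; for i ≠ 0, h[i] = 1 + Σ_k P[i][k]·h[k].
  h[1] = 1 + 3/8·h[1] + 3/8·h[2]
  h[2] = 1 + 1/2·h[1] + 1/4·h[2]
Solving the 2×2 linear system over states ≠ 0 gives exactly h = [0, 4, 4] (h[0] = 0 is the target).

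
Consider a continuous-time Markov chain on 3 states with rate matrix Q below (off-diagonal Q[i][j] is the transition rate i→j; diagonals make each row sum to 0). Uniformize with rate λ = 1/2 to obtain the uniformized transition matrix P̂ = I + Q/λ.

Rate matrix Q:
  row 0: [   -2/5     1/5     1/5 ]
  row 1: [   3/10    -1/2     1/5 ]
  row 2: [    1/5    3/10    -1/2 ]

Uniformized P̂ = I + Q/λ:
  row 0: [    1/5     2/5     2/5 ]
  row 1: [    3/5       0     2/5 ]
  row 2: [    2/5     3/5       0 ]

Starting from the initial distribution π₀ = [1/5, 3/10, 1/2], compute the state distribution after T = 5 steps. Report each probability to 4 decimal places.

t=0: π = [0.2000, 0.3000, 0.5000]
t=1: π = [0.4200, 0.3800, 0.2000]
t=2: π = [0.3920, 0.2880, 0.3200]
t=3: π = [0.3792, 0.3488, 0.2720]
t=4: π = [0.3939, 0.3149, 0.2912]
t=5: π = [0.3842, 0.3323, 0.2835]

π = [0.3842, 0.3323, 0.2835]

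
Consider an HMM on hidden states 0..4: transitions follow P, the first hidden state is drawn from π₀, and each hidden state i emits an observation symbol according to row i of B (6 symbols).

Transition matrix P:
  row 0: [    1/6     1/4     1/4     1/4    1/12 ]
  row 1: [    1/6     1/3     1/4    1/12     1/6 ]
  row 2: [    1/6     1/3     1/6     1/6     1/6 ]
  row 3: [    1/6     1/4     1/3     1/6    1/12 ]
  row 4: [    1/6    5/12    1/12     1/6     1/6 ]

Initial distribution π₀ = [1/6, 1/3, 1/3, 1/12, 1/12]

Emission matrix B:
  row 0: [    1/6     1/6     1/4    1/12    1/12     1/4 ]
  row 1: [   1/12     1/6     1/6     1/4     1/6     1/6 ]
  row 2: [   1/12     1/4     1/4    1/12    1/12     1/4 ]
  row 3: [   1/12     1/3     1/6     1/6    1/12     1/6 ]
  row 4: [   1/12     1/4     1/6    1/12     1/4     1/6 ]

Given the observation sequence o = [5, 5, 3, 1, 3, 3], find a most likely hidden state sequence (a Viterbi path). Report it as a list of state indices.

path = [2, 1, 1, 2, 1, 1]

t=0: δ = [4.167e-02, 5.556e-02, 8.333e-02, 1.389e-02, 1.389e-02]  (obs o_0=5)
t=1: δ = [3.472e-03, 4.630e-03, 3.472e-03, 2.315e-03, 2.315e-03]  ψ = [2, 2, 1, 2, 2]  (obs o_1=5)
t=2: δ = [6.430e-05, 3.858e-04, 9.645e-05, 1.447e-04, 6.430e-05]  ψ = [1, 1, 1, 0, 1]  (obs o_2=3)
t=3: δ = [1.072e-05, 2.143e-05, 2.411e-05, 1.072e-05, 1.608e-05]  ψ = [1, 1, 1, 1, 1]  (obs o_3=1)
t=4: δ = [3.349e-07, 2.009e-06, 4.465e-07, 6.698e-07, 3.349e-07]  ψ = [2, 2, 1, 2, 2]  (obs o_4=3)
t=5: δ = [2.791e-08, 1.674e-07, 4.186e-08, 2.791e-08, 2.791e-08]  ψ = [1, 1, 1, 1, 1]  (obs o_5=3)
backtrack: best end state = 1; path = [2, 1, 1, 2, 1, 1]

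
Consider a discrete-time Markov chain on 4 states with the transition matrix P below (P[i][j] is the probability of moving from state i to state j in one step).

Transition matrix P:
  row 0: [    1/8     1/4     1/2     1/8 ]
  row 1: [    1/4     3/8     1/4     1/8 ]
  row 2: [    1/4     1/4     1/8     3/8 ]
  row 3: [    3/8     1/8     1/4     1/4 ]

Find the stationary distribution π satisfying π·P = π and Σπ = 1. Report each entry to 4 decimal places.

π = [0.2469, 0.2540, 0.2771, 0.2220]

Balance equations π_j = Σ_i π_i·P[i][j]:
  π_0 = 1/8·π_0 + 1/4·π_1 + 1/4·π_2 + 3/8·π_3
  π_1 = 1/4·π_0 + 3/8·π_1 + 1/4·π_2 + 1/8·π_3
  π_2 = 1/2·π_0 + 1/4·π_1 + 1/8·π_2 + 1/4·π_3
  normalize: π_0 + π_1 + π_2 + π_3 = 1
Solving the linear system gives exactly π = [139/563, 143/563, 156/563, 125/563].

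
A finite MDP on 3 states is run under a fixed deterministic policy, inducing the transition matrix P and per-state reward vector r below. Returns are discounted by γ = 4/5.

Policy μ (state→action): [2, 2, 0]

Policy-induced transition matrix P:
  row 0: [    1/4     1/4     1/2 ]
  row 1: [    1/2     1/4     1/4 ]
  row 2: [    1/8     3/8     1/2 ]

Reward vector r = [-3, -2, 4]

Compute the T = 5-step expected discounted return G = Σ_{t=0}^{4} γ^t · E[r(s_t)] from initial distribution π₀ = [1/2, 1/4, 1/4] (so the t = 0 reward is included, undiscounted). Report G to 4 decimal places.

t=0: π = [0.5000, 0.2500, 0.2500], E[r] = -1.0000, γ^t·E[r] = -1.000000, running G = -1.000000
t=1: π = [0.2813, 0.2813, 0.4375], E[r] = 0.3438, γ^t·E[r] = 0.275000, running G = -0.725000
t=2: π = [0.2656, 0.3047, 0.4297], E[r] = 0.3125, γ^t·E[r] = 0.200000, running G = -0.525000
t=3: π = [0.2725, 0.3037, 0.4238], E[r] = 0.2705, γ^t·E[r] = 0.138500, running G = -0.386500
t=4: π = [0.2729, 0.3030, 0.4241], E[r] = 0.2715, γ^t·E[r] = 0.111200, running G = -0.275300

G = -0.2753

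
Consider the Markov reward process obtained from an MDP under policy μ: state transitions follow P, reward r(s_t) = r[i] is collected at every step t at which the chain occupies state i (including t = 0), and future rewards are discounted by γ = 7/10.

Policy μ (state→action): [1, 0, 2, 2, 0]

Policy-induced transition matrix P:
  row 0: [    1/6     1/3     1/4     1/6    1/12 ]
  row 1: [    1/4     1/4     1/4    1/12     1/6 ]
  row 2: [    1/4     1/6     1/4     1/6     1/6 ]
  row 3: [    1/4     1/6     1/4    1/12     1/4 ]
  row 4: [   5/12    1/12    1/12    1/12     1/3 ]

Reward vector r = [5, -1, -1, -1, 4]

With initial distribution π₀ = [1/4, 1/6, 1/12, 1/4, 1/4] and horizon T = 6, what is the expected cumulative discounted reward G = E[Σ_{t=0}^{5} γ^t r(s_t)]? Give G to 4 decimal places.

t=0: π = [0.2500, 0.1667, 0.0833, 0.2500, 0.2500], E[r] = 1.7500, γ^t·E[r] = 1.750000, running G = 1.750000
t=1: π = [0.2708, 0.2014, 0.2083, 0.1111, 0.2083], E[r] = 1.6667, γ^t·E[r] = 1.166667, running G = 2.916667
t=2: π = [0.2622, 0.2112, 0.2153, 0.1233, 0.1881], E[r] = 1.5133, γ^t·E[r] = 0.741522, running G = 3.658189
t=3: π = [0.2595, 0.2123, 0.2187, 0.1231, 0.1864], E[r] = 1.4892, γ^t·E[r] = 0.510795, running G = 4.168983
t=4: π = [0.2594, 0.2121, 0.2189, 0.1232, 0.1864], E[r] = 1.4886, γ^t·E[r] = 0.357404, running G = 4.526387
t=5: π = [0.2594, 0.2120, 0.2189, 0.1232, 0.1864], E[r] = 1.4885, γ^t·E[r] = 0.250175, running G = 4.776562

G = 4.7766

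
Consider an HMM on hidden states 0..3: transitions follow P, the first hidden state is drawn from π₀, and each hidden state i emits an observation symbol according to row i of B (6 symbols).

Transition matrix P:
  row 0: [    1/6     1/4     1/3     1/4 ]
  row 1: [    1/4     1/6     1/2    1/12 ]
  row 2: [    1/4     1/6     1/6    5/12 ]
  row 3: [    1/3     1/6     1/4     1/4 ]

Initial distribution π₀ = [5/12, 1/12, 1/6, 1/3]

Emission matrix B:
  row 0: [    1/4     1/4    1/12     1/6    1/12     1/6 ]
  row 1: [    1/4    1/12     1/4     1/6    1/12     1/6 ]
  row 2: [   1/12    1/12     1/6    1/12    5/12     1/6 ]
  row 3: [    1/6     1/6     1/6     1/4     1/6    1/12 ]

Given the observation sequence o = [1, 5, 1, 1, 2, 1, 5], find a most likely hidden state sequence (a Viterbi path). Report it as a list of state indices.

t=0: δ = [1.042e-01, 6.944e-03, 1.389e-02, 5.556e-02]  (obs o_0=1)
t=1: δ = [3.086e-03, 4.340e-03, 5.787e-03, 2.170e-03]  ψ = [3, 0, 0, 0]  (obs o_1=5)
t=2: δ = [3.617e-04, 8.038e-05, 1.808e-04, 4.019e-04]  ψ = [2, 2, 1, 2]  (obs o_2=1)
t=3: δ = [3.349e-05, 7.535e-06, 1.005e-05, 1.674e-05]  ψ = [3, 0, 0, 3]  (obs o_3=1)
t=4: δ = [4.651e-07, 2.093e-06, 1.861e-06, 1.395e-06]  ψ = [0, 0, 0, 0]  (obs o_4=2)
t=5: δ = [1.308e-07, 2.907e-08, 8.721e-08, 1.292e-07]  ψ = [1, 1, 1, 2]  (obs o_5=1)
t=6: δ = [7.178e-09, 5.451e-09, 7.268e-09, 3.028e-09]  ψ = [3, 0, 0, 2]  (obs o_6=5)
backtrack: best end state = 2; path = [0, 2, 3, 0, 1, 0, 2]

path = [0, 2, 3, 0, 1, 0, 2]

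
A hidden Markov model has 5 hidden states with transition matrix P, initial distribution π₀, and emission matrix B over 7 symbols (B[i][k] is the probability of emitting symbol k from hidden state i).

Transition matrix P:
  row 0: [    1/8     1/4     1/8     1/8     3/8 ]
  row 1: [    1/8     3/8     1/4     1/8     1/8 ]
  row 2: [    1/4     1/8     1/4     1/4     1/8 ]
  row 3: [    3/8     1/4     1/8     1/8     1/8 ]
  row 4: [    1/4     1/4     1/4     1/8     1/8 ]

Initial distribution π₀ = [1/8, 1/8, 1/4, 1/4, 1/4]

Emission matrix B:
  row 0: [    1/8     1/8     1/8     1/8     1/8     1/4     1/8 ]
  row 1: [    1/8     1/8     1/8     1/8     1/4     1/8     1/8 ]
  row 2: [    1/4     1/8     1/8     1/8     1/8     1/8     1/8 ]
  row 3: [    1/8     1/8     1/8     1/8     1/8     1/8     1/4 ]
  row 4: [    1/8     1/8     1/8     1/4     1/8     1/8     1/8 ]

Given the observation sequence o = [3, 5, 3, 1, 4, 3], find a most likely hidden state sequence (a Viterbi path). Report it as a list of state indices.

path = [4, 0, 4, 1, 1, 1]

t=0: δ = [1.562e-02, 1.562e-02, 3.125e-02, 3.125e-02, 6.250e-02]  (obs o_0=3)
t=1: δ = [3.906e-03, 1.953e-03, 1.953e-03, 9.766e-04, 9.766e-04]  ψ = [4, 4, 4, 2, 4]  (obs o_1=5)
t=2: δ = [6.104e-05, 1.221e-04, 6.104e-05, 6.104e-05, 3.662e-04]  ψ = [0, 0, 0, 0, 0]  (obs o_2=3)
t=3: δ = [1.144e-05, 1.144e-05, 1.144e-05, 5.722e-06, 5.722e-06]  ψ = [4, 4, 4, 4, 4]  (obs o_3=1)
t=4: δ = [3.576e-07, 1.073e-06, 3.576e-07, 3.576e-07, 5.364e-07]  ψ = [2, 1, 1, 2, 0]  (obs o_4=4)
t=5: δ = [1.676e-08, 5.029e-08, 3.353e-08, 1.676e-08, 3.353e-08]  ψ = [1, 1, 1, 1, 0]  (obs o_5=3)
backtrack: best end state = 1; path = [4, 0, 4, 1, 1, 1]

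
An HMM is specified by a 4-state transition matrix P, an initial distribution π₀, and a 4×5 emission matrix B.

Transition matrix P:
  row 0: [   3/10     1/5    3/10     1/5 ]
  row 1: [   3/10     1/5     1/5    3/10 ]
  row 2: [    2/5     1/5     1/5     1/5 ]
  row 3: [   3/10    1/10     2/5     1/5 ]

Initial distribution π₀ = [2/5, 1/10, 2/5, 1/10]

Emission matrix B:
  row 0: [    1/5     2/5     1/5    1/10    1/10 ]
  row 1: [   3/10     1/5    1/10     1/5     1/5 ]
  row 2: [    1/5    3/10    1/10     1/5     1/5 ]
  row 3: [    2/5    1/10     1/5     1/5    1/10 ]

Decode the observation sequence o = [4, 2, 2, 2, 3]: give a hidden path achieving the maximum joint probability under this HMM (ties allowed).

path = [2, 0, 0, 0, 2]

t=0: δ = [4.000e-02, 2.000e-02, 8.000e-02, 1.000e-02]  (obs o_0=4)
t=1: δ = [6.400e-03, 1.600e-03, 1.600e-03, 3.200e-03]  ψ = [2, 2, 2, 2]  (obs o_1=2)
t=2: δ = [3.840e-04, 1.280e-04, 1.920e-04, 2.560e-04]  ψ = [0, 0, 0, 0]  (obs o_2=2)
t=3: δ = [2.304e-05, 7.680e-06, 1.152e-05, 1.536e-05]  ψ = [0, 0, 0, 0]  (obs o_3=2)
t=4: δ = [6.912e-07, 9.216e-07, 1.382e-06, 9.216e-07]  ψ = [0, 0, 0, 0]  (obs o_4=3)
backtrack: best end state = 2; path = [2, 0, 0, 0, 2]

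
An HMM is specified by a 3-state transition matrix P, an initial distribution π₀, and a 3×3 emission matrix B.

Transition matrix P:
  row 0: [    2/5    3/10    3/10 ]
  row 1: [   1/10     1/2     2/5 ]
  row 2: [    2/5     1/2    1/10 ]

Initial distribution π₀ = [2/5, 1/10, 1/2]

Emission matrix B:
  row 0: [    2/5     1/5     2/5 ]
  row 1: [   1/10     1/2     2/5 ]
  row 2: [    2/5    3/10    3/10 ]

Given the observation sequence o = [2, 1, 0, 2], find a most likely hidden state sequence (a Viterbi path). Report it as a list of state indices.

t=0: δ = [1.600e-01, 4.000e-02, 1.500e-01]  (obs o_0=2)
t=1: δ = [1.280e-02, 3.750e-02, 1.440e-02]  ψ = [0, 2, 0]  (obs o_1=1)
t=2: δ = [2.304e-03, 1.875e-03, 6.000e-03]  ψ = [2, 1, 1]  (obs o_2=0)
t=3: δ = [9.600e-04, 1.200e-03, 2.250e-04]  ψ = [2, 2, 1]  (obs o_3=2)
backtrack: best end state = 1; path = [2, 1, 2, 1]

path = [2, 1, 2, 1]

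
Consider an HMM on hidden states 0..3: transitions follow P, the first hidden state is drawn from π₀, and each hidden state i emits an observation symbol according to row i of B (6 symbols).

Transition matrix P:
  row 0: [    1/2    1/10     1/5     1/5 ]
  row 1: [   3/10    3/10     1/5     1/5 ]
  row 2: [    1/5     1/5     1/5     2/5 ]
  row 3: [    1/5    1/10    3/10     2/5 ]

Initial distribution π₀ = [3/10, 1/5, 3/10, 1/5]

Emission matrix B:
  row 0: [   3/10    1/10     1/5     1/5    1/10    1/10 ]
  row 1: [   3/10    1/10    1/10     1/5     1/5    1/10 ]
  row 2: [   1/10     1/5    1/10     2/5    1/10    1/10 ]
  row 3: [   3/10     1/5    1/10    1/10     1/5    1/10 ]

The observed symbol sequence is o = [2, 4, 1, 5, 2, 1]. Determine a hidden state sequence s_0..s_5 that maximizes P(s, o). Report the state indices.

path = [0, 0, 0, 0, 0, 0]

t=0: δ = [6.000e-02, 2.000e-02, 3.000e-02, 2.000e-02]  (obs o_0=2)
t=1: δ = [3.000e-03, 1.200e-03, 1.200e-03, 2.400e-03]  ψ = [0, 0, 0, 0]  (obs o_1=4)
t=2: δ = [1.500e-04, 3.600e-05, 1.440e-04, 1.920e-04]  ψ = [0, 1, 3, 3]  (obs o_2=1)
t=3: δ = [7.500e-06, 2.880e-06, 5.760e-06, 7.680e-06]  ψ = [0, 2, 3, 3]  (obs o_3=5)
t=4: δ = [7.500e-07, 1.152e-07, 2.304e-07, 3.072e-07]  ψ = [0, 2, 3, 3]  (obs o_4=2)
t=5: δ = [3.750e-08, 7.500e-09, 3.000e-08, 3.000e-08]  ψ = [0, 0, 0, 0]  (obs o_5=1)
backtrack: best end state = 0; path = [0, 0, 0, 0, 0, 0]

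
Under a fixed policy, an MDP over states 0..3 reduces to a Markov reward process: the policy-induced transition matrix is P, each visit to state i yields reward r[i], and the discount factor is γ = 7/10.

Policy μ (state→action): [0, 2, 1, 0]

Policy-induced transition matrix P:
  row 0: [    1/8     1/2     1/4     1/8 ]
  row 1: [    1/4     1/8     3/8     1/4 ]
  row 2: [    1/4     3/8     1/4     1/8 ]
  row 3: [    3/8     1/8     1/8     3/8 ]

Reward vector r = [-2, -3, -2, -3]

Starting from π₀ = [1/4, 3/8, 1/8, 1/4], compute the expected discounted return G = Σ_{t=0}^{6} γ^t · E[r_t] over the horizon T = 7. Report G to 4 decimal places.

t=0: π = [0.2500, 0.3750, 0.1250, 0.2500], E[r] = -2.6250, γ^t·E[r] = -2.625000, running G = -2.625000
t=1: π = [0.2500, 0.2500, 0.2656, 0.2344], E[r] = -2.4844, γ^t·E[r] = -1.739063, running G = -4.364063
t=2: π = [0.2480, 0.2852, 0.2520, 0.2148], E[r] = -2.5000, γ^t·E[r] = -1.225000, running G = -5.589063
t=3: π = [0.2458, 0.2810, 0.2588, 0.2144], E[r] = -2.4954, γ^t·E[r] = -0.855909, running G = -6.444971
t=4: π = [0.2461, 0.2819, 0.2583, 0.2137], E[r] = -2.4956, γ^t·E[r] = -0.599195, running G = -7.044166
t=5: π = [0.2460, 0.2819, 0.2585, 0.2137], E[r] = -2.4955, γ^t·E[r] = -0.419422, running G = -7.463589
t=6: π = [0.2460, 0.2819, 0.2585, 0.2136], E[r] = -2.4955, γ^t·E[r] = -0.293595, running G = -7.757183

G = -7.7572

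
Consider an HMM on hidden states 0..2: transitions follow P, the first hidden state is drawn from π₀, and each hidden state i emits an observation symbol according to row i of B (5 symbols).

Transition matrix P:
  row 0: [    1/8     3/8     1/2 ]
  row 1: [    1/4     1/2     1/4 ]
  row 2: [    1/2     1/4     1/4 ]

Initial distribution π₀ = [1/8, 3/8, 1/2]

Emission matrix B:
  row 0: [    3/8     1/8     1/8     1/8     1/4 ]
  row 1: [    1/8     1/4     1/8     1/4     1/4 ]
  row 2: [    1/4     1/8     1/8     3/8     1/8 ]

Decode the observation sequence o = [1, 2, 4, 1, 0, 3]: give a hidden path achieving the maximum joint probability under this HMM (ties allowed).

t=0: δ = [1.562e-02, 9.375e-02, 6.250e-02]  (obs o_0=1)
t=1: δ = [3.906e-03, 5.859e-03, 2.930e-03]  ψ = [2, 1, 1]  (obs o_1=2)
t=2: δ = [3.662e-04, 7.324e-04, 2.441e-04]  ψ = [1, 1, 0]  (obs o_2=4)
t=3: δ = [2.289e-05, 9.155e-05, 2.289e-05]  ψ = [1, 1, 0]  (obs o_3=1)
t=4: δ = [8.583e-06, 5.722e-06, 5.722e-06]  ψ = [1, 1, 1]  (obs o_4=0)
t=5: δ = [3.576e-07, 8.047e-07, 1.609e-06]  ψ = [2, 0, 0]  (obs o_5=3)
backtrack: best end state = 2; path = [1, 1, 1, 1, 0, 2]

path = [1, 1, 1, 1, 0, 2]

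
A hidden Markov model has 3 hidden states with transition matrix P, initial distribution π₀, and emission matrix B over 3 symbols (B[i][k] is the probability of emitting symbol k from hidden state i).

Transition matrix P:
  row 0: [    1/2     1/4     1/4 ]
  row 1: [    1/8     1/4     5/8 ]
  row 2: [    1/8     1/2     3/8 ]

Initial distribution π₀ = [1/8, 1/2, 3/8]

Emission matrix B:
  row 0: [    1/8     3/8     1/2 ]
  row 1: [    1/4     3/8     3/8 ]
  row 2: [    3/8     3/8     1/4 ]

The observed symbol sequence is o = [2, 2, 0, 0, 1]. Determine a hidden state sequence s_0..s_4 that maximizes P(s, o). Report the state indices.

t=0: δ = [6.250e-02, 1.875e-01, 9.375e-02]  (obs o_0=2)
t=1: δ = [1.562e-02, 1.758e-02, 2.930e-02]  ψ = [0, 1, 1]  (obs o_1=2)
t=2: δ = [9.766e-04, 3.662e-03, 4.120e-03]  ψ = [0, 2, 1]  (obs o_2=0)
t=3: δ = [6.437e-05, 5.150e-04, 8.583e-04]  ψ = [2, 2, 1]  (obs o_3=0)
t=4: δ = [4.023e-05, 1.609e-04, 1.207e-04]  ψ = [2, 2, 1]  (obs o_4=1)
backtrack: best end state = 1; path = [1, 2, 1, 2, 1]

path = [1, 2, 1, 2, 1]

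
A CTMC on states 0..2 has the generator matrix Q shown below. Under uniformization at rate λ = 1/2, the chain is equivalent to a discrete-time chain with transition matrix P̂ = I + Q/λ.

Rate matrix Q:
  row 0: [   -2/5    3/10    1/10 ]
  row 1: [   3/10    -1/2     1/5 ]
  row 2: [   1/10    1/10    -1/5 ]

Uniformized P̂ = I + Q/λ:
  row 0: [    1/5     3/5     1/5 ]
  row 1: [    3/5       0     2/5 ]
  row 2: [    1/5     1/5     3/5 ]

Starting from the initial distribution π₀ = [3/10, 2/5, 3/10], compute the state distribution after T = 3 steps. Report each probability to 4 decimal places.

π = [0.3184, 0.2592, 0.4224]

t=0: π = [0.3000, 0.4000, 0.3000]
t=1: π = [0.3600, 0.2400, 0.4000]
t=2: π = [0.2960, 0.2960, 0.4080]
t=3: π = [0.3184, 0.2592, 0.4224]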